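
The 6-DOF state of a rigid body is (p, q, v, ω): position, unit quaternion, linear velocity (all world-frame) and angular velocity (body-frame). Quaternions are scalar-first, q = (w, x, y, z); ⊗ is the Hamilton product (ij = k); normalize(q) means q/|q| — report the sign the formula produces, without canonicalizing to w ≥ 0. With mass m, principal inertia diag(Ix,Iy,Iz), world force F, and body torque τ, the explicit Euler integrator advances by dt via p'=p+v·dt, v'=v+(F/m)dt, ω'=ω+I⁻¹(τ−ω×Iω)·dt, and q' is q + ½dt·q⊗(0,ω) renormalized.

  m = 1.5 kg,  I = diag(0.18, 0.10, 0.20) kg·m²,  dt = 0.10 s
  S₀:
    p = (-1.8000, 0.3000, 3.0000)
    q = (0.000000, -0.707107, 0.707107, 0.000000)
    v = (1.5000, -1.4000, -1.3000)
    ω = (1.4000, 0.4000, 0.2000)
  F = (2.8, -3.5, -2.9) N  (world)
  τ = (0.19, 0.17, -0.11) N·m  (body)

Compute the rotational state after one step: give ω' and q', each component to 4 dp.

α = I⁻¹(τ − ω×Iω) = (1.0111, 1.7560, -0.3260)
ω' = ω + α·dt = (1.5011, 0.5756, 0.1674)
q⊗(0,ω) = (0.7071070, 0.1414214, 0.1414214, -1.2727926)
q' = normalize(q + ½dt·q⊗(0,ω)) = (0.0353, -0.6982, 0.7123, -0.0635)

ω' = (1.5011, 0.5756, 0.1674)
q' = (0.0353, -0.6982, 0.7123, -0.0635)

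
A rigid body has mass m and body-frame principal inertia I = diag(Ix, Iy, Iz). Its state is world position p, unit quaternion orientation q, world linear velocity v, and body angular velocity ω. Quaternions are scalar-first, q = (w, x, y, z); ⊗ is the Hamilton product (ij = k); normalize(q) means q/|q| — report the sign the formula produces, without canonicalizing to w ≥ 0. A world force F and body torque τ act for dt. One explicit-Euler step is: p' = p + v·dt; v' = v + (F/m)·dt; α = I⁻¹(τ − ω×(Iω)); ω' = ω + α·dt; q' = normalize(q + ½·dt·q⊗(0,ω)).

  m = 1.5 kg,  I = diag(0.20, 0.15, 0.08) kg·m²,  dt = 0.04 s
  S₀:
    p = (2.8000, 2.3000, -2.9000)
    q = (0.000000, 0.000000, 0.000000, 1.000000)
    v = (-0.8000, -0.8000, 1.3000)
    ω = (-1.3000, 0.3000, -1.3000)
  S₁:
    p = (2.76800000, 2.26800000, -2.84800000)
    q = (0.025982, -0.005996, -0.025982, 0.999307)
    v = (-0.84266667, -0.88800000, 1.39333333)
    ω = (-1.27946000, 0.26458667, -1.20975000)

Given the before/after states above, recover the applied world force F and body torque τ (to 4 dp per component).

Δω = ω₁−ω₀ = (0.02054000, -0.03541333, 0.09025000)
ω₀×(Iω₀) = (0.0273, 0.2028, 0.0195)
applied torque τ = (0.1300, 0.0700, 0.2000)
velocity change Δv = (-0.04266667, -0.08800000, 0.09333333)
F = m·Δv/dt = (-1.6000, -3.3000, 3.5000)

F = (-1.6000, -3.3000, 3.5000)
τ = (0.1300, 0.0700, 0.2000)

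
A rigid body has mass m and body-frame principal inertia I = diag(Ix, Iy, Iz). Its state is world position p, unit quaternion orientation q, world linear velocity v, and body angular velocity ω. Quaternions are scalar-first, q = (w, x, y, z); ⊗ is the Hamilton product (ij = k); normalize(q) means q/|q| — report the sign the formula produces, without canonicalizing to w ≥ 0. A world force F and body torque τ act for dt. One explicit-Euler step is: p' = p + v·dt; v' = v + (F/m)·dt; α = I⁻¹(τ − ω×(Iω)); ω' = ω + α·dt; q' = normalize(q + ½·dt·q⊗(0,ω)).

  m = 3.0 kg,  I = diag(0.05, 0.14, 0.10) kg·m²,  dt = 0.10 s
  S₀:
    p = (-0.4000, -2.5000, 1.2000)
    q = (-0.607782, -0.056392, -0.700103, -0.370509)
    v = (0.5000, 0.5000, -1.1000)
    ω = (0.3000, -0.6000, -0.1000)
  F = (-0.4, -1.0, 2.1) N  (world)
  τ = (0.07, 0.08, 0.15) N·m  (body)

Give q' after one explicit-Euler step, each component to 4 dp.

q⊗(0,ω) = (-0.4401951, -0.3346297, 0.2478773, 0.3046443)
q' = normalize(q + ½dt·q⊗(0,ω)) = (-0.6294, -0.0731, -0.6873, -0.3551)

q' = (-0.6294, -0.0731, -0.6873, -0.3551)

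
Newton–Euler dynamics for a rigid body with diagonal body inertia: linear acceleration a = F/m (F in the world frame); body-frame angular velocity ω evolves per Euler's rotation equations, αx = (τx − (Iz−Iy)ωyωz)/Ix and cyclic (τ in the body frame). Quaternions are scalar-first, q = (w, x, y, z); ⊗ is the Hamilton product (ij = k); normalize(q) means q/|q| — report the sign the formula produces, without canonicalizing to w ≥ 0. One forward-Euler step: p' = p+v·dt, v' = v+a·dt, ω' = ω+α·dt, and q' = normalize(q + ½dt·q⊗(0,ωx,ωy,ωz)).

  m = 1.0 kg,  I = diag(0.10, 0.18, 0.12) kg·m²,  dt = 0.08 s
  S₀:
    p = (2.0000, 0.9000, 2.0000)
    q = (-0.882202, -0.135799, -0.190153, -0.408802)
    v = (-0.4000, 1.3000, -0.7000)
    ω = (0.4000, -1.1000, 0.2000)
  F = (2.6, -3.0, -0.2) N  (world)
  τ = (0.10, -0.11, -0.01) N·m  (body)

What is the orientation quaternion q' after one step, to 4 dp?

q' = (-0.8841, -0.1692, -0.1566, -0.4064)

q⊗(0,ω) = (-0.0730883, -0.8405936, 0.8340612, 0.0489997)
q' = normalize(q + ½dt·q⊗(0,ω)) = (-0.8841, -0.1692, -0.1566, -0.4064)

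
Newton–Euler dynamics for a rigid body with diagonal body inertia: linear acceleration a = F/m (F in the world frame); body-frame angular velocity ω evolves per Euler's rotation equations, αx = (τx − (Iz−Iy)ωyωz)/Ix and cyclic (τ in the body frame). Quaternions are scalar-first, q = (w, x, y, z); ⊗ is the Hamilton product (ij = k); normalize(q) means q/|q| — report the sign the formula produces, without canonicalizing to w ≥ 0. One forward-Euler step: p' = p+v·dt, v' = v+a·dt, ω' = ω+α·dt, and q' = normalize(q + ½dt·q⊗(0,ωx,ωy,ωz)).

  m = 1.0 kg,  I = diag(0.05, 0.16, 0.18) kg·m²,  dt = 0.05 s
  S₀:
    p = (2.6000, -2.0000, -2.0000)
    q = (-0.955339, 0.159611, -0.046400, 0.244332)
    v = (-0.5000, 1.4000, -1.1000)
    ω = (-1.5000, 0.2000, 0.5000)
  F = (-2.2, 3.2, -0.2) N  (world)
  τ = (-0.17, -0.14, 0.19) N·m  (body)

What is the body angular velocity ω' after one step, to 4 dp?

angular accel α = (-3.4400, -1.4844, 1.2389)
ω + α·dt = (-1.6720, 0.1258, 0.5619)

ω' = (-1.6720, 0.1258, 0.5619)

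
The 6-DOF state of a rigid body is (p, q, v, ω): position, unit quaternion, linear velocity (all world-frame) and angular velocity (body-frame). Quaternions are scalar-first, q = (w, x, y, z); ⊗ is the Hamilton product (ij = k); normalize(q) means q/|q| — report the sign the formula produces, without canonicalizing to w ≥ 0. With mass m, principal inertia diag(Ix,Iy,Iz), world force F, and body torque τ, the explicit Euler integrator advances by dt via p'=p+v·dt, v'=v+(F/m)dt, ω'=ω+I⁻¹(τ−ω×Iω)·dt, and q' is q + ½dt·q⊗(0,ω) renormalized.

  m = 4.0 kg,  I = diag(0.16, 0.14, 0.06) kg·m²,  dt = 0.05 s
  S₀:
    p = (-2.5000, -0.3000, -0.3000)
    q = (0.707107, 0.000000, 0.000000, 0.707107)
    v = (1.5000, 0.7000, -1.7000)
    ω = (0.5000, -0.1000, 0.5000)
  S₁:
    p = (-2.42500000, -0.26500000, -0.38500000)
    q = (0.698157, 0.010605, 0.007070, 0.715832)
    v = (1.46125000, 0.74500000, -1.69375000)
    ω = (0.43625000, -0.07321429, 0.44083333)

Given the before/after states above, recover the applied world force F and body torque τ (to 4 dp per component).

Δv = v₁−v₀ = (-0.03875000, 0.04500000, 0.00625000)
m·(v₁−v₀)/dt = (-3.1000, 3.6000, 0.5000)
rate change Δω = (-0.06375000, 0.02678571, -0.05916667)
applied torque τ = (-0.2000, 0.1000, -0.0700)

F = (-3.1000, 3.6000, 0.5000)
τ = (-0.2000, 0.1000, -0.0700)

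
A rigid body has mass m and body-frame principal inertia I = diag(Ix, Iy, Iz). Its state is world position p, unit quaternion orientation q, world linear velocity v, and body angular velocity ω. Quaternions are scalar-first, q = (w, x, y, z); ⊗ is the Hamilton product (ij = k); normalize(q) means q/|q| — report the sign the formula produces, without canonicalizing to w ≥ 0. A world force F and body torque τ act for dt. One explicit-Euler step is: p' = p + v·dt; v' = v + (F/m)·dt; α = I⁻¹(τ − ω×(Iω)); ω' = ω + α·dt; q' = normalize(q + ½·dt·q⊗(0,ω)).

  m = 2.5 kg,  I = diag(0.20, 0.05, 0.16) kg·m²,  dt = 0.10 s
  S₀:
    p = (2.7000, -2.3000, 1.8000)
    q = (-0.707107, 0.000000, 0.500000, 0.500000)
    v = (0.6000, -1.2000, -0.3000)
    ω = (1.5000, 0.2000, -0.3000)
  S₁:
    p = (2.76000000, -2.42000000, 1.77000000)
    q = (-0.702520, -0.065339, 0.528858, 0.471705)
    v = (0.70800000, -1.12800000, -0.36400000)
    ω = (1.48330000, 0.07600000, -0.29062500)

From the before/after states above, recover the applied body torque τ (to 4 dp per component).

Δω = ω₁−ω₀ = (-0.01670000, -0.12400000, 0.00937500)
ω₀×(Iω₀) = (-0.0066, -0.0180, -0.0450)
I·α + gyro = (-0.0400, -0.0800, -0.0300)

τ = (-0.0400, -0.0800, -0.0300)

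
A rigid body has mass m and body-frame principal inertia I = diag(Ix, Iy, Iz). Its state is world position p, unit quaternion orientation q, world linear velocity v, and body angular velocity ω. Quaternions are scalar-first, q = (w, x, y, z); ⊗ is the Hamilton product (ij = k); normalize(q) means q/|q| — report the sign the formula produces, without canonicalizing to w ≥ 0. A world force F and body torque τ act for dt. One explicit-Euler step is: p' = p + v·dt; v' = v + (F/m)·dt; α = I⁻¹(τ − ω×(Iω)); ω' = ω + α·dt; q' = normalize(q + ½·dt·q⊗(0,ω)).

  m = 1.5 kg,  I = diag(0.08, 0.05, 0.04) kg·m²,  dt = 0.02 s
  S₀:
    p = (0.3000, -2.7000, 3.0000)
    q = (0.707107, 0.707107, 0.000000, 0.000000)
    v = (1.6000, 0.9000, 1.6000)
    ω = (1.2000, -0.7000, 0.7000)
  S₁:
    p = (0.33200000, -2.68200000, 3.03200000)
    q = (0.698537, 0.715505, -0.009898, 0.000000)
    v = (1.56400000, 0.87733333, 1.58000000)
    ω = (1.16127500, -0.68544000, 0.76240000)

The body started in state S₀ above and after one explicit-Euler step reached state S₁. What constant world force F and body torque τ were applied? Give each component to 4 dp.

F = (-2.7000, -1.7000, -1.5000)
τ = (-0.1500, 0.0700, 0.1500)

Δω = ω₁−ω₀ = (-0.03872500, 0.01456000, 0.06240000)
precession coupling = (0.0049, 0.0336, 0.0252)
I·α + gyro = (-0.1500, 0.0700, 0.1500)
v₁ − v₀ = (-0.03600000, -0.02266667, -0.02000000)
m·(v₁−v₀)/dt = (-2.7000, -1.7000, -1.5000)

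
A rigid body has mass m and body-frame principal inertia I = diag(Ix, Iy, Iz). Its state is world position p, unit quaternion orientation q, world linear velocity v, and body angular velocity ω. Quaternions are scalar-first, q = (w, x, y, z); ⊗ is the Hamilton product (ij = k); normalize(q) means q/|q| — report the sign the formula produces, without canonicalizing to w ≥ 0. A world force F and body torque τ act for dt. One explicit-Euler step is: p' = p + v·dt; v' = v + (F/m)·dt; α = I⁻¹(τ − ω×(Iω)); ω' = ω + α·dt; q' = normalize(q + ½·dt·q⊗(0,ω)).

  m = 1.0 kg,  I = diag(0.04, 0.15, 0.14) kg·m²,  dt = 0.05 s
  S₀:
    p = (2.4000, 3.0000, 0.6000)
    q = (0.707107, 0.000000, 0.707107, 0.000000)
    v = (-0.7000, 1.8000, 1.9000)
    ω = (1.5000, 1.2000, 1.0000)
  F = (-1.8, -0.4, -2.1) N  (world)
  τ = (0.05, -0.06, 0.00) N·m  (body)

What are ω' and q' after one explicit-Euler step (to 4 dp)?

ω' = (1.5775, 1.2300, 0.9293)
q' = (0.6849, 0.0441, 0.7273, -0.0088)

(τ − ω×Iω)/I = (1.5500, 0.6000, -1.4143)
ω' = ω + α·dt = (1.5775, 1.2300, 0.9293)
Hamilton product q⊗(0,ω) = (-0.8485284, 1.7677675, 0.8485284, -0.3535535)
q' = normalize(q + ½dt·q⊗(0,ω)) = (0.6849, 0.0441, 0.7273, -0.0088)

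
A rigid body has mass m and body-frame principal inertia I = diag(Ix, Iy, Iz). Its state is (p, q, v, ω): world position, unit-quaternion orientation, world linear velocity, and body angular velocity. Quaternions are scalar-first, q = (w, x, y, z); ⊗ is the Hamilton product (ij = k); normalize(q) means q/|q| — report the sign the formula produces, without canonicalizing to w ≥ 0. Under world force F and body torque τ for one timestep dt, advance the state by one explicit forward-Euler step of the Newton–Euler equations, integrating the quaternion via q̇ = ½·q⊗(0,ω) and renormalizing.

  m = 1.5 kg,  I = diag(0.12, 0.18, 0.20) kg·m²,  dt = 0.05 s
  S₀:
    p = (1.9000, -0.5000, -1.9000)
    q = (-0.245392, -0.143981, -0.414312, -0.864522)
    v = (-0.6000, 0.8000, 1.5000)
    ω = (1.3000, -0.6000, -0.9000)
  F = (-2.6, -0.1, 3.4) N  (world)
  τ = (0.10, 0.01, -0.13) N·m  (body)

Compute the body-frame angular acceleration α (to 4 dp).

gyro term ω×Iω = (0.0108, 0.0936, -0.0468)
angular accel α = (0.7433, -0.4644, -0.4160)

α = (0.7433, -0.4644, -0.4160)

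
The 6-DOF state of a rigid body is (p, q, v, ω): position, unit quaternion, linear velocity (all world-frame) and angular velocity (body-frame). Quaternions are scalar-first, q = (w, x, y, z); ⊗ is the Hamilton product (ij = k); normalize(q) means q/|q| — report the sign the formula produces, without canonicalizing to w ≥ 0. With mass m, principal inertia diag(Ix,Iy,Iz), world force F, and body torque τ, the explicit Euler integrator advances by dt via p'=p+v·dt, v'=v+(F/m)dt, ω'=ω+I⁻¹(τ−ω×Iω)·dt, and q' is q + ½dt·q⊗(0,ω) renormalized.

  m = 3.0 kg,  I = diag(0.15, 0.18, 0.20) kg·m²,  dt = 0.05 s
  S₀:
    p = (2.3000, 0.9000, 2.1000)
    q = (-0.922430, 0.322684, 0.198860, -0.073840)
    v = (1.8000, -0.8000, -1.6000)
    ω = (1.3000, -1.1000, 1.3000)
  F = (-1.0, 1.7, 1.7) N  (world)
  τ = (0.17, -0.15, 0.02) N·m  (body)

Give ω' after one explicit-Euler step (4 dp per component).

ω' = (1.3662, -1.1182, 1.3157)

ω×(Iω) gyroscopic = (-0.0286, -0.0845, -0.0429)
α = I⁻¹(τ − ω×Iω) = (1.3240, -0.3639, 0.3145)
ω + α·dt = (1.3662, -1.1182, 1.3157)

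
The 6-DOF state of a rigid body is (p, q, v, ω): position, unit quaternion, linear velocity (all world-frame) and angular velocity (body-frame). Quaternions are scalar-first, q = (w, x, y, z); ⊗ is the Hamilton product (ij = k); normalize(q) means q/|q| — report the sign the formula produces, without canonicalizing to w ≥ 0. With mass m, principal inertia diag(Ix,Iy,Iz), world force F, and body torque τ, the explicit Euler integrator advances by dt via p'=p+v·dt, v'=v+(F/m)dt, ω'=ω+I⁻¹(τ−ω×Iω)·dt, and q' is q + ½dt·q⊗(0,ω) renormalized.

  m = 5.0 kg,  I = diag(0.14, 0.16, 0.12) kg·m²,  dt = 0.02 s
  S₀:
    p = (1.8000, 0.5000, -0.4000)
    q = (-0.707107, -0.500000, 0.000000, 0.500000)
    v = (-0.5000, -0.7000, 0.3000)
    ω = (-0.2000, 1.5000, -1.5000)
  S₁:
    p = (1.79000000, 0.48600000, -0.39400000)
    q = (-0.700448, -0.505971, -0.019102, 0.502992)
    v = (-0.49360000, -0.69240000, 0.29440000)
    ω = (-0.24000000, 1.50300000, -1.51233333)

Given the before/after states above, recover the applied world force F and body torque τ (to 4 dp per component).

v₁ − v₀ = (0.00640000, 0.00760000, -0.00560000)
m·(v₁−v₀)/dt = (1.6000, 1.9000, -1.4000)
rate change Δω = (-0.04000000, 0.00300000, -0.01233333)
gyro term ω₀×Iω₀ = (0.0900, 0.0060, -0.0060)
applied torque τ = (-0.1900, 0.0300, -0.0800)

F = (1.6000, 1.9000, -1.4000)
τ = (-0.1900, 0.0300, -0.0800)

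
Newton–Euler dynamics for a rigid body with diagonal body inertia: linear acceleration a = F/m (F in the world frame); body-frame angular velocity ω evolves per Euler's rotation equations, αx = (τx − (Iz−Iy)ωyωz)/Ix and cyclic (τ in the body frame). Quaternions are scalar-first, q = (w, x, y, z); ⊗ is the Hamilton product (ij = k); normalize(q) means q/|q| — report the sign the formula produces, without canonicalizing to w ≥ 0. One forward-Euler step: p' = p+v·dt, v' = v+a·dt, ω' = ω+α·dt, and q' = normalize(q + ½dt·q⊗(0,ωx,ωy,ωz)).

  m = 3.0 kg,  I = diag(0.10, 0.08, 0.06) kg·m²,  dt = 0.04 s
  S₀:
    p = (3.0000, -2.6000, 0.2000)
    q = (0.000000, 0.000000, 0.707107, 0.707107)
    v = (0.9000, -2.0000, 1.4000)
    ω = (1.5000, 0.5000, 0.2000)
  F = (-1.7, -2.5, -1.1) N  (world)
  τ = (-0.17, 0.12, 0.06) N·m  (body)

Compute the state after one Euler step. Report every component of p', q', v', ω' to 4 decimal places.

angular accel α = (-1.6800, 1.3500, 1.2500)
ω + α·dt = (1.4328, 0.5540, 0.2500)
Hamilton product q⊗(0,ω) = (-0.4949749, -0.2121321, 1.0606605, -1.0606605)
updated quaternion q' = (-0.0099, -0.0042, 0.7280, 0.6855)
linear accel F/m = (-0.5667, -0.8333, -0.3667)
new position p' = (3.0360, -2.6800, 0.2560)
v + (F/m)dt = (0.8773, -2.0333, 1.3853)

p' = (3.0360, -2.6800, 0.2560)
q' = (-0.0099, -0.0042, 0.7280, 0.6855)
v' = (0.8773, -2.0333, 1.3853)
ω' = (1.4328, 0.5540, 0.2500)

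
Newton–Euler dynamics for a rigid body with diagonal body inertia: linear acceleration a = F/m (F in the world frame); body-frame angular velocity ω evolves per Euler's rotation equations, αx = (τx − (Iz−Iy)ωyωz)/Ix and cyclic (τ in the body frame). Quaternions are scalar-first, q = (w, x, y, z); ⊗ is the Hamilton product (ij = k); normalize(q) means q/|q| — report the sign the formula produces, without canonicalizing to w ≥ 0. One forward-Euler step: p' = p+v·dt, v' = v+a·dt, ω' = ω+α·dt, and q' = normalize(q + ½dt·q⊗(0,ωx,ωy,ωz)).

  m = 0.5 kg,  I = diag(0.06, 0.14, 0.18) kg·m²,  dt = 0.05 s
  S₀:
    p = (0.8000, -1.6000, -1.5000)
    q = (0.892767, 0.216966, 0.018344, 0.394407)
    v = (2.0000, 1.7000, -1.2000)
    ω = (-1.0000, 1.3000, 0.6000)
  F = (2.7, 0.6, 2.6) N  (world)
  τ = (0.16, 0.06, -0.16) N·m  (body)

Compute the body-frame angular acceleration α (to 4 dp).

α = (2.1467, -0.0857, -0.3111)

ω×(Iω) gyroscopic = (0.0312, 0.0720, -0.1040)
α = I⁻¹(τ − ω×Iω) = (2.1467, -0.0857, -0.3111)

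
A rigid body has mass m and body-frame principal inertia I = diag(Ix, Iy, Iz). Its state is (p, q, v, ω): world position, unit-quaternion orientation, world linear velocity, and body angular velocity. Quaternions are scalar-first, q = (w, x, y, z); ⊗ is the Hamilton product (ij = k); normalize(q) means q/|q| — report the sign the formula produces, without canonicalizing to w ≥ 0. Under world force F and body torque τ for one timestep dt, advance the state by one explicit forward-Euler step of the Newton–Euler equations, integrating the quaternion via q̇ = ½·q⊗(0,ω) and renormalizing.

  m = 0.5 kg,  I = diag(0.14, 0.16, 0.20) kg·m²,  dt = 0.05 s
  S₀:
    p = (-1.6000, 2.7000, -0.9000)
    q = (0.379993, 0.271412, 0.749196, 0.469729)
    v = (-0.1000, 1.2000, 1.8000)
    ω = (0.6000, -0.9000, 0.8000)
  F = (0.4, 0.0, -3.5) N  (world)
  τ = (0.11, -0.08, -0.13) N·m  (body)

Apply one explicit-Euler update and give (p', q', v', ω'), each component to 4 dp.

p' = (-1.6050, 2.7600, -0.8100)
q' = (0.3832, 0.3025, 0.7418, 0.4597)
v' = (-0.0600, 1.2000, 1.4500)
ω' = (0.6496, -0.9160, 0.7702)

angular accel α = (0.9914, -0.3200, -0.5960)
ω + α·dt = (0.6496, -0.9160, 0.7702)
2q̇ = q⊗(0,ω) = (0.1356460, 1.2501087, -0.2772859, -0.3897940)
q' = normalize(q + ½dt·q⊗(0,ω)) = (0.3832, 0.3025, 0.7418, 0.4597)
a = (0.8000, 0.0000, -7.0000)
new position p' = (-1.6050, 2.7600, -0.8100)
new velocity v' = (-0.0600, 1.2000, 1.4500)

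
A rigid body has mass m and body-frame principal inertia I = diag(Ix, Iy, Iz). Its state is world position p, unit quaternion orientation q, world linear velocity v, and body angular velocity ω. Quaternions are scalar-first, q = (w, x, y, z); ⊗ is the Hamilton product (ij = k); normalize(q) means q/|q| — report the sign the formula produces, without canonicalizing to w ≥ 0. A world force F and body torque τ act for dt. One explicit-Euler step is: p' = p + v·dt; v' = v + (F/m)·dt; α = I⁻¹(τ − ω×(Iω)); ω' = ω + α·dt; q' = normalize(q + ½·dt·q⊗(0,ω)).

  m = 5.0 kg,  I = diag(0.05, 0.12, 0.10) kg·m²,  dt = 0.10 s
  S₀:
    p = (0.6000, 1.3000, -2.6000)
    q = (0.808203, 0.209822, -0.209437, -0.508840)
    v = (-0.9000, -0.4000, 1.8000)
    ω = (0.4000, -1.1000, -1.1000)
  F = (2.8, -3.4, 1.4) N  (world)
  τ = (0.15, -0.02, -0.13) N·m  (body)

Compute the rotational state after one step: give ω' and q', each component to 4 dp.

ω' = (0.7484, -1.1350, -1.1992)
q' = (0.7620, 0.2088, -0.2517, -0.5588)

gyro term ω×Iω = (-0.0242, 0.0220, -0.0308)
angular accel α = (3.4840, -0.3500, -0.9920)
new body rate ω' = (0.7484, -1.1350, -1.1992)
2q̇ = q⊗(0,ω) = (-0.8740335, -0.0060621, -0.8617551, -1.0360527)
q + ½dt·q⊗(0,ω), renormalized = (0.7620, 0.2088, -0.2517, -0.5588)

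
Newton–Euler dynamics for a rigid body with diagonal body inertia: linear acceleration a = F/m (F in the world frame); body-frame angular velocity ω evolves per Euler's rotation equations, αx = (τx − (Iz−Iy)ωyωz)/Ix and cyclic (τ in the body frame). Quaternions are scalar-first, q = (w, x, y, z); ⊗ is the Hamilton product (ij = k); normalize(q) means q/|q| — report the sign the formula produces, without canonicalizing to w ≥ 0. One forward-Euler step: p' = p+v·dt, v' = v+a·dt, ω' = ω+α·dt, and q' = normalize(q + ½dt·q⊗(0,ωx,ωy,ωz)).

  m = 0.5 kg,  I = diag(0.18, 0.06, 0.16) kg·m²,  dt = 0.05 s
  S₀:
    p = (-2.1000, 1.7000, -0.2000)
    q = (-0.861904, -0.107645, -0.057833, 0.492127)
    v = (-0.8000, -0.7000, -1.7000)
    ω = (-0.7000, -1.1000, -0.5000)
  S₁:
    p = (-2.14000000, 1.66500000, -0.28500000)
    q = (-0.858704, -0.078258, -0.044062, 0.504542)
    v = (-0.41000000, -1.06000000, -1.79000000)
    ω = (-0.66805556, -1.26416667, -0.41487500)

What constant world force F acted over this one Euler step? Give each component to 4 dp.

velocity change Δv = (0.39000000, -0.36000000, -0.09000000)
F = m·Δv/dt = (3.9000, -3.6000, -0.9000)

F = (3.9000, -3.6000, -0.9000)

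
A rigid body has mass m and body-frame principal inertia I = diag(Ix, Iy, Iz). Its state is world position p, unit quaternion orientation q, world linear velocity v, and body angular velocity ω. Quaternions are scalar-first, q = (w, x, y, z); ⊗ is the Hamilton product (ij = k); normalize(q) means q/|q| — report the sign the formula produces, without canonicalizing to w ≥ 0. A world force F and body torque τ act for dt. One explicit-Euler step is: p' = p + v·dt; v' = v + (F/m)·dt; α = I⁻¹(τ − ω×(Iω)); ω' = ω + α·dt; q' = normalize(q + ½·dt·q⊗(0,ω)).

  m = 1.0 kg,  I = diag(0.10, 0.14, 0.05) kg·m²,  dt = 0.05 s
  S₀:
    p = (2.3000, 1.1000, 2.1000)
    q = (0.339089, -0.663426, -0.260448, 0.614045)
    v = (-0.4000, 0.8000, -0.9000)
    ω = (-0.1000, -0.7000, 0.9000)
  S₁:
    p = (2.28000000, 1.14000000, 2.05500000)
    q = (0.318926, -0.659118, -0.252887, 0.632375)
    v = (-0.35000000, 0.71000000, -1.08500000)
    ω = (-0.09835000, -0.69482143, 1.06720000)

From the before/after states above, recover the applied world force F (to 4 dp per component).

F = (1.0000, -1.8000, -3.7000)

velocity change Δv = (0.05000000, -0.09000000, -0.18500000)
F = m·Δv/dt = (1.0000, -1.8000, -3.7000)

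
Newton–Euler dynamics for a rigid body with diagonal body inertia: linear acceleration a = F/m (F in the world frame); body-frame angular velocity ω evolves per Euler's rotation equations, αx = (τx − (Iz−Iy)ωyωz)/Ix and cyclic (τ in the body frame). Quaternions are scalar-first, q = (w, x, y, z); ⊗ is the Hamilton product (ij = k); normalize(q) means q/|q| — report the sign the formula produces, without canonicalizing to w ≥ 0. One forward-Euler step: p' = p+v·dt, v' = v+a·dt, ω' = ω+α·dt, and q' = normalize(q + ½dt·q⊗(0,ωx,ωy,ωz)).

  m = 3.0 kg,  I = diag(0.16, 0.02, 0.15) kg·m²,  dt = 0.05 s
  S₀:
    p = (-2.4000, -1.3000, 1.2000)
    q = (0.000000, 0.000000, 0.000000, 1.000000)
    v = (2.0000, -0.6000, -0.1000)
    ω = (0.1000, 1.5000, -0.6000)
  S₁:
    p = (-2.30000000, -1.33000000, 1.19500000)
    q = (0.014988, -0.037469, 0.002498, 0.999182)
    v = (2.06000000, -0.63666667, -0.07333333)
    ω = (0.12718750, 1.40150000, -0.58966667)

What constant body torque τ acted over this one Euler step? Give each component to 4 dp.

rate change Δω = (0.02718750, -0.09850000, 0.01033333)
ω₀×(Iω₀) = (-0.1170, -0.0006, -0.0210)
I·α + gyro = (-0.0300, -0.0400, 0.0100)

τ = (-0.0300, -0.0400, 0.0100)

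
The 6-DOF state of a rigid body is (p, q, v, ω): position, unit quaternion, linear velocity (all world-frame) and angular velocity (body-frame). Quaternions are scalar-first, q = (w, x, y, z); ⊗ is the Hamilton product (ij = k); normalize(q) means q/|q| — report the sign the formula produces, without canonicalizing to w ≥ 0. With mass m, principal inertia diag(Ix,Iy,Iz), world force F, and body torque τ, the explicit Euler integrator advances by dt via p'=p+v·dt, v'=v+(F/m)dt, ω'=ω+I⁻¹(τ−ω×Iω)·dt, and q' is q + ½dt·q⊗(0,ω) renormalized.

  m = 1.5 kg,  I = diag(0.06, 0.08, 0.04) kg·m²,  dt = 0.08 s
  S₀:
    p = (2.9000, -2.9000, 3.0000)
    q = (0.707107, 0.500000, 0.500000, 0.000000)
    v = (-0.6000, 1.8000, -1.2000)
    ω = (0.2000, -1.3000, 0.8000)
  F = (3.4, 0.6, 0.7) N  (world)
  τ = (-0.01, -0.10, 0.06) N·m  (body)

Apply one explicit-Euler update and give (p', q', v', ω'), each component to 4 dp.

ω×(Iω) gyroscopic = (0.0416, 0.0032, -0.0052)
angular accel α = (-0.8600, -1.2900, 1.6300)
new body rate ω' = (0.1312, -1.4032, 0.9304)
2q̇ = q⊗(0,ω) = (0.5500000, 0.5414214, -1.3192391, -0.1843144)
q + ½dt·q⊗(0,ω), renormalized = (0.7277, 0.5207, 0.4464, -0.0074)
a = (2.2667, 0.4000, 0.4667)
new position p' = (2.8520, -2.7560, 2.9040)
v + (F/m)dt = (-0.4187, 1.8320, -1.1627)

p' = (2.8520, -2.7560, 2.9040)
q' = (0.7277, 0.5207, 0.4464, -0.0074)
v' = (-0.4187, 1.8320, -1.1627)
ω' = (0.1312, -1.4032, 0.9304)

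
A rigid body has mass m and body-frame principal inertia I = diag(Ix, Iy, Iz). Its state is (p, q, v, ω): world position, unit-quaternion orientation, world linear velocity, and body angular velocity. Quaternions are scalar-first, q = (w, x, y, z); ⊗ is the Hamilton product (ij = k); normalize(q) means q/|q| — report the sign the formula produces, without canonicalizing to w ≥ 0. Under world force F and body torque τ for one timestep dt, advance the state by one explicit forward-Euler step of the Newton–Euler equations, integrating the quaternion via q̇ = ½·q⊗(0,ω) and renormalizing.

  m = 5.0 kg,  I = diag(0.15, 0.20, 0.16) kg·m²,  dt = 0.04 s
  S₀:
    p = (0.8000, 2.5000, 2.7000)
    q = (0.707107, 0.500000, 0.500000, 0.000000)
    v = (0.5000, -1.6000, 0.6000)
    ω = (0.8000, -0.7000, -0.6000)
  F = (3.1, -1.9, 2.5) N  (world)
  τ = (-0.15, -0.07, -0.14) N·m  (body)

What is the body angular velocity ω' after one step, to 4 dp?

precession coupling ω×(Iω) = (-0.0168, 0.0048, -0.0280)
(τ − ω×Iω)/I = (-0.8880, -0.3740, -0.7000)
ω + α·dt = (0.7645, -0.7150, -0.6280)

ω' = (0.7645, -0.7150, -0.6280)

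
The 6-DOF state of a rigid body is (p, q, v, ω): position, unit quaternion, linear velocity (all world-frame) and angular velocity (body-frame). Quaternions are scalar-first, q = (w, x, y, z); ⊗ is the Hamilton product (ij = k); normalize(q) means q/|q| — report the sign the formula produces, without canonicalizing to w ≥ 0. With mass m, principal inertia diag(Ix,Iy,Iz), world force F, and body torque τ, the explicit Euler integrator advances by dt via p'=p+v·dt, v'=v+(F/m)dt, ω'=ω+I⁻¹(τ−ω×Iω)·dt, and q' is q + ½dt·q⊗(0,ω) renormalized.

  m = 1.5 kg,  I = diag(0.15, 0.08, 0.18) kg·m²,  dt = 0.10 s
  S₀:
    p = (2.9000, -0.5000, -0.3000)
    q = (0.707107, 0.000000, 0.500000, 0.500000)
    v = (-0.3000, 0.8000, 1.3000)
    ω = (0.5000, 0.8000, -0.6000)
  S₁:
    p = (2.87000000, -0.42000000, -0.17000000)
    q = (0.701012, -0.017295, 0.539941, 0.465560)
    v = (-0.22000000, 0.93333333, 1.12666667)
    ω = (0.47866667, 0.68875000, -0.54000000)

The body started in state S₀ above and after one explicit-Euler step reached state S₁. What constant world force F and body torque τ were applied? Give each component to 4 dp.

velocity change Δv = (0.08000000, 0.13333333, -0.17333333)
F = m·Δv/dt = (1.2000, 2.0000, -2.6000)
ω₁ − ω₀ = (-0.02133333, -0.11125000, 0.06000000)
I·α + gyro = (-0.0800, -0.0800, 0.0800)

F = (1.2000, 2.0000, -2.6000)
τ = (-0.0800, -0.0800, 0.0800)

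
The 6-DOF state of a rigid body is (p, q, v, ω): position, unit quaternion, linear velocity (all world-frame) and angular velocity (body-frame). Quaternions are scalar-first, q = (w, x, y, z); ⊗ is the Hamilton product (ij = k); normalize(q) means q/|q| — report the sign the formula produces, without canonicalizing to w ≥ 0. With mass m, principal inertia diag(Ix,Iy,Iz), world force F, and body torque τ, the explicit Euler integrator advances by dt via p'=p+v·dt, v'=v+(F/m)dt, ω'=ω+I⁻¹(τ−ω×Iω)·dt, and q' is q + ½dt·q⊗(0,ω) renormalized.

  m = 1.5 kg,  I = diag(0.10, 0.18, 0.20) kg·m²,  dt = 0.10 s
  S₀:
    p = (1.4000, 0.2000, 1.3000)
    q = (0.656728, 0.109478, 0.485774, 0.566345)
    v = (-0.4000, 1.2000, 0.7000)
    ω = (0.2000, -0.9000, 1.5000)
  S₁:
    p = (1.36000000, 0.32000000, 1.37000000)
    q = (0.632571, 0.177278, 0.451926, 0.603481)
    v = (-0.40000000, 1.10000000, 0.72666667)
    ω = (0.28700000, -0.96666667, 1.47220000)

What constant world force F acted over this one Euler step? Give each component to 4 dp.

velocity change Δv = (0.00000000, -0.10000000, 0.02666667)
m·(v₁−v₀)/dt = (0.0000, -1.5000, 0.4000)

F = (0.0000, -1.5000, 0.4000)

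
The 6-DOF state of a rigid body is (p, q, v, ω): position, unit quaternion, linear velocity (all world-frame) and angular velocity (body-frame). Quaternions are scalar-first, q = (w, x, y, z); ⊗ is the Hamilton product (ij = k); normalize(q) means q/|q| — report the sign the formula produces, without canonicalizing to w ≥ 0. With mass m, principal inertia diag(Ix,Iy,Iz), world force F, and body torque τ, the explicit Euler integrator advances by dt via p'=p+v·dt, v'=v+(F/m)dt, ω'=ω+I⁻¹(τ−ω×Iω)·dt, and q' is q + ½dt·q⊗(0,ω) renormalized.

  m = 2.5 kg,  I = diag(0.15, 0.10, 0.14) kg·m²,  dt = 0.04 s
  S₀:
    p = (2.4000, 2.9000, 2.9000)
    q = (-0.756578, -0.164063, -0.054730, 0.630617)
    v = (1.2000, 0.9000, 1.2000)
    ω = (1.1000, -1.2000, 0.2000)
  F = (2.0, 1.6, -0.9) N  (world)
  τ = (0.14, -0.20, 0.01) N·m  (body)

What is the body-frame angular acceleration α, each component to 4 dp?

α = (0.9973, -2.0220, -0.4000)

gyro term ω×Iω = (-0.0096, 0.0022, 0.0660)
angular accel α = (0.9973, -2.0220, -0.4000)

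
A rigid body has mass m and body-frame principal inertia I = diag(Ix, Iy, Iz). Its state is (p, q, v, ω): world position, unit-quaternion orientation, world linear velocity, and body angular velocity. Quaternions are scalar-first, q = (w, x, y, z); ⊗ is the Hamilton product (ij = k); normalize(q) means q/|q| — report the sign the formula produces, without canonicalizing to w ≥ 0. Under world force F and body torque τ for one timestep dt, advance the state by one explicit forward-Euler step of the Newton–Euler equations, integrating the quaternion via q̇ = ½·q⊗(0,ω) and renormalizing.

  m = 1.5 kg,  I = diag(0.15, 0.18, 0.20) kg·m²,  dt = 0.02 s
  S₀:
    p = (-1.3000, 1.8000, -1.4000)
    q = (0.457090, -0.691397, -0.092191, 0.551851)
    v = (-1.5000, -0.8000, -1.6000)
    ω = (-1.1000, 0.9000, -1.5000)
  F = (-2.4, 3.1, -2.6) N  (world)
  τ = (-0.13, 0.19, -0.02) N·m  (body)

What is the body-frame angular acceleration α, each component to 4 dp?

α = (-0.6867, 1.5139, 0.0485)

ω×(Iω) gyroscopic = (-0.0270, -0.0825, -0.0297)
(τ − ω×Iω)/I = (-0.6867, 1.5139, 0.0485)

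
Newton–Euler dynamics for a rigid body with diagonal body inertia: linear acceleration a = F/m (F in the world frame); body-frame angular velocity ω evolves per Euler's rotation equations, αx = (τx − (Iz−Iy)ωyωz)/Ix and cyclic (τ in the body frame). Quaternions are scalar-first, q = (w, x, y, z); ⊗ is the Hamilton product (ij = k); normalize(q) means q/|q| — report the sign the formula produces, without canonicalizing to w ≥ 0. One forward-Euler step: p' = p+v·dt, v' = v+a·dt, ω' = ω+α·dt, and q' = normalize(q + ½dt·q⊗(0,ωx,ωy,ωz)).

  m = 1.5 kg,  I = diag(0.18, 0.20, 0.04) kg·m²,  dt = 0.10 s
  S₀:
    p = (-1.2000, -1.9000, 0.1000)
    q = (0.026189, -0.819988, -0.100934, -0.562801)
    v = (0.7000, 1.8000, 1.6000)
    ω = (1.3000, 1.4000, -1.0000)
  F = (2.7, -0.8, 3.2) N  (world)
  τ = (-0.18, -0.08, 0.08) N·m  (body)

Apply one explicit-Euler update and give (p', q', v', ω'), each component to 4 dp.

p' = (-1.1300, -1.7200, 0.2600)
q' = (0.0581, -0.7694, -0.1757, -0.6114)
v' = (0.8800, 1.7467, 1.8133)
ω' = (1.0756, 1.4510, -0.8910)

new position p' = (-1.1300, -1.7200, 0.2600)
new velocity v' = (0.8800, 1.7467, 1.8133)
α = I⁻¹(τ − ω×Iω) = (-2.2444, 0.5100, 1.0900)
new body rate ω' = (1.0756, 1.4510, -0.8910)
Hamilton product q⊗(0,ω) = (0.6444910, 0.9229011, -1.5149647, -1.0429580)
updated quaternion q' = (0.0581, -0.7694, -0.1757, -0.6114)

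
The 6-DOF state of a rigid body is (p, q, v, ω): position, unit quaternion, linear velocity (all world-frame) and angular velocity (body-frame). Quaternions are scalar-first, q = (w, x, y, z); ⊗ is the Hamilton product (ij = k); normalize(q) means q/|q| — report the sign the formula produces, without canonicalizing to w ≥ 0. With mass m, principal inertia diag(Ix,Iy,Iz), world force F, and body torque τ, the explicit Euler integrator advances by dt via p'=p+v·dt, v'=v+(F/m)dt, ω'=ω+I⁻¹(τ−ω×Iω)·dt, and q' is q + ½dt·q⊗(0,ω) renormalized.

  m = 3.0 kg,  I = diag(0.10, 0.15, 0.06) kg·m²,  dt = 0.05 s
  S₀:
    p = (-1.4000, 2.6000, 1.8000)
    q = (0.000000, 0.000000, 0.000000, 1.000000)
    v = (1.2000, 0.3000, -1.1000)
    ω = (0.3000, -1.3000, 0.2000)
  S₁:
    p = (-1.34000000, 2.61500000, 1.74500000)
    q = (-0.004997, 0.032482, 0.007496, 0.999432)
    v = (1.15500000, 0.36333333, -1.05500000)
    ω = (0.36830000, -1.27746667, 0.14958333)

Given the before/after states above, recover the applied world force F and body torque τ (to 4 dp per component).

ω₁ − ω₀ = (0.06830000, 0.02253333, -0.05041667)
applied torque τ = (0.1600, 0.0700, -0.0800)
Δv = v₁−v₀ = (-0.04500000, 0.06333333, 0.04500000)
m·(v₁−v₀)/dt = (-2.7000, 3.8000, 2.7000)

F = (-2.7000, 3.8000, 2.7000)
τ = (0.1600, 0.0700, -0.0800)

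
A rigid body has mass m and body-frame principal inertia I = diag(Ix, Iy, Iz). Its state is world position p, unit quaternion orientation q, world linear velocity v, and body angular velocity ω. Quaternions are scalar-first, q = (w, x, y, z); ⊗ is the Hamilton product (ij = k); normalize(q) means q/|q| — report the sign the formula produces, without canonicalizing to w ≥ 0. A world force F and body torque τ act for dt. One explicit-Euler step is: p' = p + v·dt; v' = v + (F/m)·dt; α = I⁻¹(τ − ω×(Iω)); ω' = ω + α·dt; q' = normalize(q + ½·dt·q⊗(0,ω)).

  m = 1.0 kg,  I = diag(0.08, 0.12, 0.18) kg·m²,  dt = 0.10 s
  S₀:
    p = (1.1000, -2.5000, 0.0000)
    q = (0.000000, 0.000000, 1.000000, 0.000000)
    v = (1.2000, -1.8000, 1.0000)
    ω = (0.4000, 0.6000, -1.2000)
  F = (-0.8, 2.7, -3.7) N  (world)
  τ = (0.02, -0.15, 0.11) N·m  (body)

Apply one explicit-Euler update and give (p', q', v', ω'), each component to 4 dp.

p' = (1.2200, -2.6800, 0.1000)
q' = (-0.0299, -0.0599, 0.9976, -0.0200)
v' = (1.1200, -1.5300, 0.6300)
ω' = (0.4790, 0.4350, -1.1442)

precession coupling ω×(Iω) = (-0.0432, 0.0480, 0.0096)
angular accel α = (0.7900, -1.6500, 0.5578)
ω' = ω + α·dt = (0.4790, 0.4350, -1.1442)
q⊗(0,ω) = (-0.6000000, -1.2000000, 0.0000000, -0.4000000)
updated quaternion q' = (-0.0299, -0.0599, 0.9976, -0.0200)
a = (-0.8000, 2.7000, -3.7000)
new position p' = (1.2200, -2.6800, 0.1000)
v' = v + a·dt = (1.1200, -1.5300, 0.6300)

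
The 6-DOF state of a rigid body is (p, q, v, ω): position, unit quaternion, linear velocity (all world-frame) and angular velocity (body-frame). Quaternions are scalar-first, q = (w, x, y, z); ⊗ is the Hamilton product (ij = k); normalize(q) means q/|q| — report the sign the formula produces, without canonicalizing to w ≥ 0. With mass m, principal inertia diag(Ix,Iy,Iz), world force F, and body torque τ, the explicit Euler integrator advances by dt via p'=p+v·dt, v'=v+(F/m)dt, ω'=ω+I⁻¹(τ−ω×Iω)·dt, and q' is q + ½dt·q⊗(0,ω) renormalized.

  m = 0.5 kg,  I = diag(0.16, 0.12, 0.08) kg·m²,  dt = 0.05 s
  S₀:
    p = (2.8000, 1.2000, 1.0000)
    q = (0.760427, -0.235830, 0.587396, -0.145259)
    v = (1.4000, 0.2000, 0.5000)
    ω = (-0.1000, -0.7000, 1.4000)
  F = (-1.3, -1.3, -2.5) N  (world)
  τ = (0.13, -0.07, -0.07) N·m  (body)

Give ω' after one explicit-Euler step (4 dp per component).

gyro term ω×Iω = (0.0392, -0.0112, -0.0028)
angular accel α = (0.5675, -0.4900, -0.8400)
ω + α·dt = (-0.0716, -0.7245, 1.3580)

ω' = (-0.0716, -0.7245, 1.3580)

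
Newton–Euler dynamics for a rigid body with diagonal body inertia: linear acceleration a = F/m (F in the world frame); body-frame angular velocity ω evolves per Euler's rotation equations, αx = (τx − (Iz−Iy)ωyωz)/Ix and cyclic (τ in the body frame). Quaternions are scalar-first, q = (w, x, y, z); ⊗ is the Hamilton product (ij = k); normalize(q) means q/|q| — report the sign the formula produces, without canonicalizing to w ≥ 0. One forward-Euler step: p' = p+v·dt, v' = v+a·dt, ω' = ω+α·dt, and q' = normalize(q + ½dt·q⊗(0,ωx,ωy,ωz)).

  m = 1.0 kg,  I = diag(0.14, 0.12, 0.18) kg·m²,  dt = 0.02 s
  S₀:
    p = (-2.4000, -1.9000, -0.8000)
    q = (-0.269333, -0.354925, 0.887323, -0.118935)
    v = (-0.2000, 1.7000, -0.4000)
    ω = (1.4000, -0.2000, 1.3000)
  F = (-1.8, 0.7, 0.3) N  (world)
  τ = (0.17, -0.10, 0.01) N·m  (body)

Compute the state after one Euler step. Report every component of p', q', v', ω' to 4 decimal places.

a = F/m = (-1.8000, 0.7000, 0.3000)
p' = p + v·dt = (-2.4040, -1.8660, -0.8080)
new velocity v' = (-0.2360, 1.7140, -0.3940)
gyro term ω×Iω = (-0.0156, -0.0728, 0.0056)
α = I⁻¹(τ − ω×Iω) = (1.3257, -0.2267, 0.0244)
new body rate ω' = (1.4265, -0.2045, 1.3005)
q⊗(0,ω) = (0.8289751, 0.7526667, 0.3487601, -1.5214001)
q' = normalize(q + ½dt·q⊗(0,ω)) = (-0.2610, -0.3473, 0.8906, -0.1341)

p' = (-2.4040, -1.8660, -0.8080)
q' = (-0.2610, -0.3473, 0.8906, -0.1341)
v' = (-0.2360, 1.7140, -0.3940)
ω' = (1.4265, -0.2045, 1.3005)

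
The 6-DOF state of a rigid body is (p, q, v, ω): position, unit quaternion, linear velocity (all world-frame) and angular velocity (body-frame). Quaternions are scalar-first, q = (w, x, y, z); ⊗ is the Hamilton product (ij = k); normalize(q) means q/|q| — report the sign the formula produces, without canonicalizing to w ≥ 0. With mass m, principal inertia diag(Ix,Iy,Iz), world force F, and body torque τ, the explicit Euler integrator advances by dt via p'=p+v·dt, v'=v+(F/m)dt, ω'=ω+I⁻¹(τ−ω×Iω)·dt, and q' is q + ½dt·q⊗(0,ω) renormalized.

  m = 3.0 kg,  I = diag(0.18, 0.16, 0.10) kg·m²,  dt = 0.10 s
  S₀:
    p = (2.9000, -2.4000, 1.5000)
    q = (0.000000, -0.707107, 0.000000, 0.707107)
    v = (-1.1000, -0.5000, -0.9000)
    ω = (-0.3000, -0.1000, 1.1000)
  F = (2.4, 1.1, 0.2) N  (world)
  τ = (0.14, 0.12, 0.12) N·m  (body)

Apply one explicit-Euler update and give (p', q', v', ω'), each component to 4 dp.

p + v·dt = (2.7900, -2.4500, 1.4100)
new velocity v' = (-1.0200, -0.4633, -0.8933)
angular accel α = (0.7411, 0.9150, 1.2060)
ω + α·dt = (-0.2259, -0.0085, 1.2206)
2q̇ = q⊗(0,ω) = (-0.9899498, 0.0707107, 0.5656856, 0.0707107)
updated quaternion q' = (-0.0494, -0.7024, 0.0282, 0.7095)

p' = (2.7900, -2.4500, 1.4100)
q' = (-0.0494, -0.7024, 0.0282, 0.7095)
v' = (-1.0200, -0.4633, -0.8933)
ω' = (-0.2259, -0.0085, 1.2206)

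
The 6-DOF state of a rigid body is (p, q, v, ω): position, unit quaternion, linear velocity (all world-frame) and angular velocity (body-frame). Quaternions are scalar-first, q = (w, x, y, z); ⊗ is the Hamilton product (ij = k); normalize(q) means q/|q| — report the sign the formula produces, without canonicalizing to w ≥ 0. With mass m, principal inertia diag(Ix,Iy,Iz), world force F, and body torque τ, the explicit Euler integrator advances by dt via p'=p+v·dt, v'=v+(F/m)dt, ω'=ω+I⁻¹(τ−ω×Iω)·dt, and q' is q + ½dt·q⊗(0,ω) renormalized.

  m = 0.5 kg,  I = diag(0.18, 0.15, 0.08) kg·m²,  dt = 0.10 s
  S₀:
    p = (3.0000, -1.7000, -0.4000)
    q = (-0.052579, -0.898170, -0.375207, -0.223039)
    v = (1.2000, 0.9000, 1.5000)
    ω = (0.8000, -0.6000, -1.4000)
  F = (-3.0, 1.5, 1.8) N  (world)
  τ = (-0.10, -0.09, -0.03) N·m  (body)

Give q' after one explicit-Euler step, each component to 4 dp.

q' = (-0.0434, -0.8775, -0.4438, -0.1768)

q⊗(0,ω) = (0.1811572, 0.3494032, -1.4043218, 0.9126782)
updated quaternion q' = (-0.0434, -0.8775, -0.4438, -0.1768)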